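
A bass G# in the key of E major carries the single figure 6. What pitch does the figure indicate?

E

Counting 5 letter steps above G# lands on E; in E major, that letter is E.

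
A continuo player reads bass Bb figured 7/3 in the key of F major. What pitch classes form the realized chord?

Bb, D, F, A

The written figures 7/3 are shorthand for 7/5/3: the 5 is implied.
A third above Bb in this key is D.
A fifth above Bb in this key is F.
A seventh above Bb in this key is A.
Together with the bass Bb, this spells Bb major seventh in root position.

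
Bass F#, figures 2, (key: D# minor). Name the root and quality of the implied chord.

G# minor seventh

The figures 2 indicate a seventh chord in third inversion.
In third inversion the root lies a second above the bass: a second above F# in D# minor is G#.
The chord tones are F#, G#, B, D#, giving G# minor seventh.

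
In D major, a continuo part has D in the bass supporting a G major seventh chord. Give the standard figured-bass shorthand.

4/3

D is the fifth of G major seventh, so the chord is in second inversion.
A seventh chord in second inversion is figured 6/4/3, conventionally abbreviated 4/3.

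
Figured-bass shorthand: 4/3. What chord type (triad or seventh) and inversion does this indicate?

seventh chord, second inversion

4/3 is shorthand for 6/4/3.
Intervals of 6/4/3 above the bass form a seventh chord; the bass is the fifth, so this is second inversion.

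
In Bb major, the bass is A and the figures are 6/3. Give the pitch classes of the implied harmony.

A, C, F

A third above A in this key is C.
A sixth above A in this key is F.
Together with the bass A, this spells F major in first inversion.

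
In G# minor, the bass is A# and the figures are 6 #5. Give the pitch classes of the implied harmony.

The written figures 6 #5 are shorthand for 6/5/3: the 3 is implied.
A third above A# in this key is C#.
A fifth above A# in this key is E, raised to E# by the sharp.
A sixth above A# in this key is F#.
Together with the bass A#, this spells F# major seventh in first inversion.

A#, C#, E#, F#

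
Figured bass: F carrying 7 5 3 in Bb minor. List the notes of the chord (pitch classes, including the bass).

A third above F in this key is Ab.
A fifth above F in this key is C.
A seventh above F in this key is Eb.
Together with the bass F, this spells F minor seventh in root position.

F, Ab, C, Eb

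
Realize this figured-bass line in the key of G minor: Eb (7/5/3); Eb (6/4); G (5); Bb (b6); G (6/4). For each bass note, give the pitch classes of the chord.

Eb, G, Bb, D | Eb, A, C | G, Bb, D | Bb, D, Gb | G, C, Eb

Eb (7/5/3): Eb, G, Bb, D.
Eb (6/4): Eb, A, C.
G (5/3): G, Bb, D.
Bb (b6/3): Bb, D, Gb.
G (6/4): G, C, Eb.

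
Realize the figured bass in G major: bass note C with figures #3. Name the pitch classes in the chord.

C, E#, G

The written figures #3 are shorthand for 5/3: the 5 is implied.
A third above C in this key is E, raised to E# by the sharp.
A fifth above C in this key is G.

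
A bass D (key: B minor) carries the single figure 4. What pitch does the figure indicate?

Counting 3 letter steps above D lands on G; in B minor, that letter is G.

G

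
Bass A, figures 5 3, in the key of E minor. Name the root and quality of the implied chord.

The figures 5 3 indicate a triad in root position.
In root position the bass is the root, so the root is A.
The chord tones are A, C, E, giving A minor.

A minor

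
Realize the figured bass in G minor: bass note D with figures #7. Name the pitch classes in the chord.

The written figures #7 are shorthand for 7/5/3: the 5/3 are implied.
A third above D in this key is F.
A fifth above D in this key is A.
A seventh above D in this key is C, raised to C# by the sharp.
Together with the bass D, this spells D minor-major seventh in root position.

D, F, A, C#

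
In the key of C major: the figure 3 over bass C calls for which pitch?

E

Counting 2 letter steps above C lands on E; in C major, that letter is E.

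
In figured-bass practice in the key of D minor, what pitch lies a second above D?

Counting 1 letter step above D lands on E; in D minor, that letter is E.

E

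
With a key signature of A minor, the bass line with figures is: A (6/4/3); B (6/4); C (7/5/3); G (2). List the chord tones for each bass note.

A, C, D, F | B, E, G | C, E, G, B | G, A, C, E

A (6/4/3): A, C, D, F.
B (6/4): B, E, G.
C (7/5/3): C, E, G, B.
G (6/4/2): G, A, C, E.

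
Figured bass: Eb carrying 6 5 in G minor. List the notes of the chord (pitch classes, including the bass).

Eb, G, Bb, C

The written figures 6 5 are shorthand for 6/5/3: the 3 is implied.
A third above Eb in this key is G.
A fifth above Eb in this key is Bb.
A sixth above Eb in this key is C.
Together with the bass Eb, this spells C minor seventh in first inversion.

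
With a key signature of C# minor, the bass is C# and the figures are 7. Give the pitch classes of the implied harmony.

C#, E, G#, B

The written figures 7 are shorthand for 7/5/3: the 5/3 are implied.
A third above C# in this key is E.
A fifth above C# in this key is G#.
A seventh above C# in this key is B.
Together with the bass C#, this spells C# minor seventh in root position.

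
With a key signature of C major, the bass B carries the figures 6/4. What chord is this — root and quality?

The figures 6/4 indicate a triad in second inversion.
In second inversion the root lies a fourth above the bass: a fourth above B in C major is E.
The chord tones are B, E, G, giving E minor.

E minor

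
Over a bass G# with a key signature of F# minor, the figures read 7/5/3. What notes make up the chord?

G#, B, D, F#

A third above G# in this key is B.
A fifth above G# in this key is D.
A seventh above G# in this key is F#.
Together with the bass G#, this spells G# half-diminished seventh in root position.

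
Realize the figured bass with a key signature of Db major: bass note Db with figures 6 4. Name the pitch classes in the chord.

A fourth above Db in this key is Gb.
A sixth above Db in this key is Bb.
Together with the bass Db, this spells Gb major in second inversion.

Db, Gb, Bb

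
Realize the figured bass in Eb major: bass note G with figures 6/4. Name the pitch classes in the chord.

G, C, Eb

A fourth above G in this key is C.
A sixth above G in this key is Eb.
Together with the bass G, this spells C minor in second inversion.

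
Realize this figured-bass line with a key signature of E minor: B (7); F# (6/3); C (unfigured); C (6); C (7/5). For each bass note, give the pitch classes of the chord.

B, D, F#, A | F#, A, D | C, E, G | C, E, A | C, E, G, B

B (7/5/3): B, D, F#, A.
F# (6/3): F#, A, D.
C (5/3): C, E, G.
C (6/3): C, E, A.
C (7/5/3): C, E, G, B.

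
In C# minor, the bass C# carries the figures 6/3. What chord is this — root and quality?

A major

The figures 6/3 indicate a triad in first inversion.
In first inversion the root lies a sixth above the bass: a sixth above C# in C# minor is A.
The chord tones are C#, E, A, giving A major.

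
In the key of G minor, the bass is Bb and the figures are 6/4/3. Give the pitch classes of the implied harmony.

Bb, D, Eb, G

A third above Bb in this key is D.
A fourth above Bb in this key is Eb.
A sixth above Bb in this key is G.
Together with the bass Bb, this spells Eb major seventh in second inversion.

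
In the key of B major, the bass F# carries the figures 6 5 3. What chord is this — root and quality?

The figures 6 5 3 indicate a seventh chord in first inversion.
In first inversion the root lies a sixth above the bass: a sixth above F# in B major is D#.
The chord tones are F#, A#, C#, D#, giving D# minor seventh.

D# minor seventh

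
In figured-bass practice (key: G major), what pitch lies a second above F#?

G

Counting 1 letter step above F# lands on G; in G major, that letter is G.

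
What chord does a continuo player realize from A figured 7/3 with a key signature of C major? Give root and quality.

A minor seventh

The figures 7/3 indicate a seventh chord in root position.
In root position the bass is the root, so the root is A.
The chord tones are A, C, E, G, giving A minor seventh.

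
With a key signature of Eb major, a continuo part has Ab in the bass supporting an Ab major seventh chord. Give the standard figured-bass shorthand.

7

Ab is the root of Ab major seventh, so the chord is in root position.
A seventh chord in root position is figured 7/5/3, conventionally abbreviated 7.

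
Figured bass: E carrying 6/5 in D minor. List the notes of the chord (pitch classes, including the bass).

E, G, Bb, C

The written figures 6/5 are shorthand for 6/5/3: the 3 is implied.
A third above E in this key is G.
A fifth above E in this key is Bb.
A sixth above E in this key is C.
Together with the bass E, this spells C dominant seventh in first inversion.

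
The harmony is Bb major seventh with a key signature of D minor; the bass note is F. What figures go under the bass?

F is the fifth of Bb major seventh, so the chord is in second inversion.
A seventh chord in second inversion is figured 6/4/3, conventionally abbreviated 4/3.

4/3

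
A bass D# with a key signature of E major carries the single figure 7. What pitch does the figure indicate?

C#

Counting 6 letter steps above D# lands on C; in E major, that letter is C#.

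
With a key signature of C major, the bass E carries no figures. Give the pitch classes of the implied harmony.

E, G, B

An unfigured bass implies 5/3.
A third above E in this key is G.
A fifth above E in this key is B.
Together with the bass E, this spells E minor in root position.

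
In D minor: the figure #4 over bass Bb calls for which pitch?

E#

Counting 3 letter steps above Bb lands on E; in D minor, that letter is E.
The #4 figure raises it a semitone, giving E#.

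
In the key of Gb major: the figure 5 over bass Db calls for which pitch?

Ab

Counting 4 letter steps above Db lands on A; in Gb major, that letter is Ab.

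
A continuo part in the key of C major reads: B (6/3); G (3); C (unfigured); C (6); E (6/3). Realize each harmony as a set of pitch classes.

B, D, G | G, B, D | C, E, G | C, E, A | E, G, C

B (6/3): B, D, G.
G (5/3): G, B, D.
C (5/3): C, E, G.
C (6/3): C, E, A.
E (6/3): E, G, C.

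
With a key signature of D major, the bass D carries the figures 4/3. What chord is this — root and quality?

G major seventh

The figures 4/3 indicate a seventh chord in second inversion.
In second inversion the root lies a fourth above the bass: a fourth above D in D major is G.
The chord tones are D, F#, G, B, giving G major seventh.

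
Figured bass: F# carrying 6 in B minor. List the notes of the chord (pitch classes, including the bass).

The written figures 6 are shorthand for 6/3: the 3 is implied.
A third above F# in this key is A.
A sixth above F# in this key is D.
Together with the bass F#, this spells D major in first inversion.

F#, A, D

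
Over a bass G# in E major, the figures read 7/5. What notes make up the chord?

G#, B, D#, F#

The written figures 7/5 are shorthand for 7/5/3: the 3 is implied.
A third above G# in this key is B.
A fifth above G# in this key is D#.
A seventh above G# in this key is F#.
Together with the bass G#, this spells G# minor seventh in root position.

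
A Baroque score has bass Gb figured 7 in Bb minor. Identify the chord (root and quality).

Gb major seventh

The figures 7 indicate a seventh chord in root position.
In root position the bass is the root, so the root is Gb.
The chord tones are Gb, Bb, Db, F, giving Gb major seventh.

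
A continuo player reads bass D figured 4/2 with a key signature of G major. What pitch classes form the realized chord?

The written figures 4/2 are shorthand for 6/4/2: the 6 is implied.
A second above D in this key is E.
A fourth above D in this key is G.
A sixth above D in this key is B.
Together with the bass D, this spells E minor seventh in third inversion.

D, E, G, B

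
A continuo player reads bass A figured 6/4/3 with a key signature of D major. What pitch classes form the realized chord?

A third above A in this key is C#.
A fourth above A in this key is D.
A sixth above A in this key is F#.
Together with the bass A, this spells D major seventh in second inversion.

A, C#, D, F#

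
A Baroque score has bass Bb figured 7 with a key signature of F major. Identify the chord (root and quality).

The figures 7 indicate a seventh chord in root position.
In root position the bass is the root, so the root is Bb.
The chord tones are Bb, D, F, A, giving Bb major seventh.

Bb major seventh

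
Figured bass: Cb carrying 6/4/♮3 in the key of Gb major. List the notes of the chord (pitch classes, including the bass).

A third above Cb in this key is Eb, made natural (E) by the ♮ figure.
A fourth above Cb in this key is F.
A sixth above Cb in this key is Ab.

Cb, E, F, Ab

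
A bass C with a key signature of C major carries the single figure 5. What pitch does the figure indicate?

G

Counting 4 letter steps above C lands on G; in C major, that letter is G.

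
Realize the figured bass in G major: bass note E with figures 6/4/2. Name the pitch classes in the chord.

A second above E in this key is F#.
A fourth above E in this key is A.
A sixth above E in this key is C.
Together with the bass E, this spells F# half-diminished seventh in third inversion.

E, F#, A, C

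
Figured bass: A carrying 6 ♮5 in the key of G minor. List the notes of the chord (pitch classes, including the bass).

The written figures 6 ♮5 are shorthand for 6/5/3: the 3 is implied.
A third above A in this key is C.
A fifth above A in this key is Eb, made natural (E) by the ♮ figure.
A sixth above A in this key is F.
Together with the bass A, this spells F major seventh in first inversion.

A, C, E, F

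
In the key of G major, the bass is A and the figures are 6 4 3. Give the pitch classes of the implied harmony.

A, C, D, F#

A third above A in this key is C.
A fourth above A in this key is D.
A sixth above A in this key is F#.
Together with the bass A, this spells D dominant seventh in second inversion.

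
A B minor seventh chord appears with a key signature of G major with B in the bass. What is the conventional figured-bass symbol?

7

B is the root of B minor seventh, so the chord is in root position.
A seventh chord in root position is figured 7/5/3, conventionally abbreviated 7.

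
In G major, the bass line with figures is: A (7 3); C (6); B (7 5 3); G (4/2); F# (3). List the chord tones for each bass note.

A, C, E, G | C, E, A | B, D, F#, A | G, A, C, E | F#, A, C

A (7/5/3): A, C, E, G.
C (6/3): C, E, A.
B (7/5/3): B, D, F#, A.
G (6/4/2): G, A, C, E.
F# (5/3): F#, A, C.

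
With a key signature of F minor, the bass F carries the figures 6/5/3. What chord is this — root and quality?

Db major seventh

The figures 6/5/3 indicate a seventh chord in first inversion.
In first inversion the root lies a sixth above the bass: a sixth above F in F minor is Db.
The chord tones are F, Ab, C, Db, giving Db major seventh.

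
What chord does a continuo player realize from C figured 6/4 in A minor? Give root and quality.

The figures 6/4 indicate a triad in second inversion.
In second inversion the root lies a fourth above the bass: a fourth above C in A minor is F.
The chord tones are C, F, A, giving F major.

F major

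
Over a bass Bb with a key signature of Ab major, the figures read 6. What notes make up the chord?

The written figures 6 are shorthand for 6/3: the 3 is implied.
A third above Bb in this key is Db.
A sixth above Bb in this key is G.
Together with the bass Bb, this spells G diminished in first inversion.

Bb, Db, G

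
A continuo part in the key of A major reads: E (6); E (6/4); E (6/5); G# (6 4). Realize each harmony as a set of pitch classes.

E, G#, C# | E, A, C# | E, G#, B, C# | G#, C#, E

E (6/3): E, G#, C#.
E (6/4): E, A, C#.
E (6/5/3): E, G#, B, C#.
G# (6/4): G#, C#, E.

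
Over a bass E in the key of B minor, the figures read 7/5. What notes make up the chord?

The written figures 7/5 are shorthand for 7/5/3: the 3 is implied.
A third above E in this key is G.
A fifth above E in this key is B.
A seventh above E in this key is D.
Together with the bass E, this spells E minor seventh in root position.

E, G, B, D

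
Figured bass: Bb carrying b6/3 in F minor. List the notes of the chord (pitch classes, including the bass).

A third above Bb in this key is Db.
A sixth above Bb in this key is G, lowered to Gb by the flat.
Together with the bass Bb, this spells Gb major in first inversion.

Bb, Db, Gb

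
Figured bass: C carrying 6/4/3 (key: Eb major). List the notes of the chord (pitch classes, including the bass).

A third above C in this key is Eb.
A fourth above C in this key is F.
A sixth above C in this key is Ab.
Together with the bass C, this spells F minor seventh in second inversion.

C, Eb, F, Ab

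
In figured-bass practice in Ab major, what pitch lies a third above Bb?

Db

Counting 2 letter steps above Bb lands on D; in Ab major, that letter is Db.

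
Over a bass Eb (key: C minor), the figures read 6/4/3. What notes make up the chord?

Eb, G, Ab, C

A third above Eb in this key is G.
A fourth above Eb in this key is Ab.
A sixth above Eb in this key is C.
Together with the bass Eb, this spells Ab major seventh in second inversion.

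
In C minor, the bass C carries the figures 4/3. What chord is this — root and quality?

F minor seventh

The figures 4/3 indicate a seventh chord in second inversion.
In second inversion the root lies a fourth above the bass: a fourth above C in C minor is F.
The chord tones are C, Eb, F, Ab, giving F minor seventh.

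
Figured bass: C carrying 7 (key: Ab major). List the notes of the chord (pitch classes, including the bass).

The written figures 7 are shorthand for 7/5/3: the 5/3 are implied.
A third above C in this key is Eb.
A fifth above C in this key is G.
A seventh above C in this key is Bb.
Together with the bass C, this spells C minor seventh in root position.

C, Eb, G, Bb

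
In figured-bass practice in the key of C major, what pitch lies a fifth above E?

B

Counting 4 letter steps above E lands on B; in C major, that letter is B.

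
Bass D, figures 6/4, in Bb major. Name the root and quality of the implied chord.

G minor

The figures 6/4 indicate a triad in second inversion.
In second inversion the root lies a fourth above the bass: a fourth above D in Bb major is G.
The chord tones are D, G, Bb, giving G minor.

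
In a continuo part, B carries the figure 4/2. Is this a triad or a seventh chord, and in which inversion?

seventh chord, third inversion

4/2 is shorthand for 6/4/2.
Intervals of 6/4/2 above the bass form a seventh chord; the bass is the seventh, so this is third inversion.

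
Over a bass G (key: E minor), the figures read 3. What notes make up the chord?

The written figures 3 are shorthand for 5/3: the 5 is implied.
A third above G in this key is B.
A fifth above G in this key is D.
Together with the bass G, this spells G major in root position.

G, B, D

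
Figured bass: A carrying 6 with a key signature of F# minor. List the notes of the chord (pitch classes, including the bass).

The written figures 6 are shorthand for 6/3: the 3 is implied.
A third above A in this key is C#.
A sixth above A in this key is F#.
Together with the bass A, this spells F# minor in first inversion.

A, C#, F#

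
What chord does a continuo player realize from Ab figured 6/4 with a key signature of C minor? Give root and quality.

The figures 6/4 indicate a triad in second inversion.
In second inversion the root lies a fourth above the bass: a fourth above Ab in C minor is D.
The chord tones are Ab, D, F, giving D diminished.

D diminished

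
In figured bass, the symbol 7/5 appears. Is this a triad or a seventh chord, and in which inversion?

7/5 is shorthand for 7/5/3.
Intervals of 7/5/3 above the bass form a seventh chord; the bass is the root, so this is root position.

seventh chord, root position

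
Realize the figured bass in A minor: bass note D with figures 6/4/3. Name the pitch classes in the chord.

D, F, G, B

A third above D in this key is F.
A fourth above D in this key is G.
A sixth above D in this key is B.
Together with the bass D, this spells G dominant seventh in second inversion.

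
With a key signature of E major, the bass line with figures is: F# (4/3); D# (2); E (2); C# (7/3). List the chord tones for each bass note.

F#, A, B, D# | D#, E, G#, B | E, F#, A, C# | C#, E, G#, B

F# (6/4/3): F#, A, B, D#.
D# (6/4/2): D#, E, G#, B.
E (6/4/2): E, F#, A, C#.
C# (7/5/3): C#, E, G#, B.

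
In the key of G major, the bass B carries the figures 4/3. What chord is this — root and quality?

E minor seventh

The figures 4/3 indicate a seventh chord in second inversion.
In second inversion the root lies a fourth above the bass: a fourth above B in G major is E.
The chord tones are B, D, E, G, giving E minor seventh.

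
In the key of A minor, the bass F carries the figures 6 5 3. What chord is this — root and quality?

D minor seventh

The figures 6 5 3 indicate a seventh chord in first inversion.
In first inversion the root lies a sixth above the bass: a sixth above F in A minor is D.
The chord tones are F, A, C, D, giving D minor seventh.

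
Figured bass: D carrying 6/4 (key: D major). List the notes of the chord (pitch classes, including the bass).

D, G, B

A fourth above D in this key is G.
A sixth above D in this key is B.
Together with the bass D, this spells G major in second inversion.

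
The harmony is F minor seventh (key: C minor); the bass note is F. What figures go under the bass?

F is the root of F minor seventh, so the chord is in root position.
A seventh chord in root position is figured 7/5/3, conventionally abbreviated 7.

7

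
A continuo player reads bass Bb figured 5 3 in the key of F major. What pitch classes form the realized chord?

A third above Bb in this key is D.
A fifth above Bb in this key is F.
Together with the bass Bb, this spells Bb major in root position.

Bb, D, F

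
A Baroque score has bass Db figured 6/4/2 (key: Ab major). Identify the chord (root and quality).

The figures 6/4/2 indicate a seventh chord in third inversion.
In third inversion the root lies a second above the bass: a second above Db in Ab major is Eb.
The chord tones are Db, Eb, G, Bb, giving Eb dominant seventh.

Eb dominant seventh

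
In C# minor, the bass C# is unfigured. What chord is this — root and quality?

An unfigured bass indicates a triad in root position.
In root position the bass is the root, so the root is C#.
The chord tones are C#, E, G#, giving C# minor.

C# minor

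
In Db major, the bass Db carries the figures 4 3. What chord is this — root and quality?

The figures 4 3 indicate a seventh chord in second inversion.
In second inversion the root lies a fourth above the bass: a fourth above Db in Db major is Gb.
The chord tones are Db, F, Gb, Bb, giving Gb major seventh.

Gb major seventh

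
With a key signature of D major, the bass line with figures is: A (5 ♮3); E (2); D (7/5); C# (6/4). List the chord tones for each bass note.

A, C, E | E, F#, A, C# | D, F#, A, C# | C#, F#, A

A (5/♮3): A, C, E.
E (6/4/2): E, F#, A, C#.
D (7/5/3): D, F#, A, C#.
C# (6/4): C#, F#, A.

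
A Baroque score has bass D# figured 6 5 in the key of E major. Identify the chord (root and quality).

The figures 6 5 indicate a seventh chord in first inversion.
In first inversion the root lies a sixth above the bass: a sixth above D# in E major is B.
The chord tones are D#, F#, A, B, giving B dominant seventh.

B dominant seventh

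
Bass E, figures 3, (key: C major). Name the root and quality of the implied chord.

E minor

The figures 3 indicate a triad in root position.
In root position the bass is the root, so the root is E.
The chord tones are E, G, B, giving E minor.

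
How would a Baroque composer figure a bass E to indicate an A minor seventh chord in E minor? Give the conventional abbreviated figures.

E is the fifth of A minor seventh, so the chord is in second inversion.
A seventh chord in second inversion is figured 6/4/3, conventionally abbreviated 4/3.

4/3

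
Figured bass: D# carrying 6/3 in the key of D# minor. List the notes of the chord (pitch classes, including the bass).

A third above D# in this key is F#.
A sixth above D# in this key is B.
Together with the bass D#, this spells B major in first inversion.

D#, F#, B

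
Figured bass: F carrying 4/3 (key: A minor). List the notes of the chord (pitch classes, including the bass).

F, A, B, D

The written figures 4/3 are shorthand for 6/4/3: the 6 is implied.
A third above F in this key is A.
A fourth above F in this key is B.
A sixth above F in this key is D.
Together with the bass F, this spells B half-diminished seventh in second inversion.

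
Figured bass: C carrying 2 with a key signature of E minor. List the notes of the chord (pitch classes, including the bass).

C, D, F#, A

The written figures 2 are shorthand for 6/4/2: the 6/4 are implied.
A second above C in this key is D.
A fourth above C in this key is F#.
A sixth above C in this key is A.
Together with the bass C, this spells D dominant seventh in third inversion.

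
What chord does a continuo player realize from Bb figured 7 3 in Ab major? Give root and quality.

The figures 7 3 indicate a seventh chord in root position.
In root position the bass is the root, so the root is Bb.
The chord tones are Bb, Db, F, Ab, giving Bb minor seventh.

Bb minor seventh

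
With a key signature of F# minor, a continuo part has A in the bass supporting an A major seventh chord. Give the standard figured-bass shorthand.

A is the root of A major seventh, so the chord is in root position.
A seventh chord in root position is figured 7/5/3, conventionally abbreviated 7.

7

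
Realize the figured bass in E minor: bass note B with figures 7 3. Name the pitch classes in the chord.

B, D, F#, A

The written figures 7 3 are shorthand for 7/5/3: the 5 is implied.
A third above B in this key is D.
A fifth above B in this key is F#.
A seventh above B in this key is A.
Together with the bass B, this spells B minor seventh in root position.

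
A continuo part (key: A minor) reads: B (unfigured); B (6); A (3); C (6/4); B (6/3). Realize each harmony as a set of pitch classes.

B (5/3): B, D, F.
B (6/3): B, D, G.
A (5/3): A, C, E.
C (6/4): C, F, A.
B (6/3): B, D, G.

B, D, F | B, D, G | A, C, E | C, F, A | B, D, G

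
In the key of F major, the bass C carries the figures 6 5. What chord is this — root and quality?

A minor seventh

The figures 6 5 indicate a seventh chord in first inversion.
In first inversion the root lies a sixth above the bass: a sixth above C in F major is A.
The chord tones are C, E, G, A, giving A minor seventh.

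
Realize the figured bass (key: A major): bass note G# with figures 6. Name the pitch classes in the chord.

G#, B, E

The written figures 6 are shorthand for 6/3: the 3 is implied.
A third above G# in this key is B.
A sixth above G# in this key is E.
Together with the bass G#, this spells E major in first inversion.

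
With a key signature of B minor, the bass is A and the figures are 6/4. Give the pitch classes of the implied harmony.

A fourth above A in this key is D.
A sixth above A in this key is F#.
Together with the bass A, this spells D major in second inversion.

A, D, F#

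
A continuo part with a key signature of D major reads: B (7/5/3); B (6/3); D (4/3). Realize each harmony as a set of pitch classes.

B (7/5/3): B, D, F#, A.
B (6/3): B, D, G.
D (6/4/3): D, F#, G, B.

B, D, F#, A | B, D, G | D, F#, G, B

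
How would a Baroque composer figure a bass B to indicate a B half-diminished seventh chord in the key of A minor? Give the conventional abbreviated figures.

B is the root of B half-diminished seventh, so the chord is in root position.
A seventh chord in root position is figured 7/5/3, conventionally abbreviated 7.

7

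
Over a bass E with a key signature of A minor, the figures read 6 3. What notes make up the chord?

E, G, C

A third above E in this key is G.
A sixth above E in this key is C.
Together with the bass E, this spells C major in first inversion.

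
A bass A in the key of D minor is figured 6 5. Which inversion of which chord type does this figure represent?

6 5 is shorthand for 6/5/3.
Intervals of 6/5/3 above the bass form a seventh chord; the bass is the third, so this is first inversion.

seventh chord, first inversion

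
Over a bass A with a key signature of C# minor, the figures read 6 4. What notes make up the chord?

A fourth above A in this key is D#.
A sixth above A in this key is F#.
Together with the bass A, this spells D# diminished in second inversion.

A, D#, F#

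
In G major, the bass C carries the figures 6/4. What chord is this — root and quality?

F# diminished

The figures 6/4 indicate a triad in second inversion.
In second inversion the root lies a fourth above the bass: a fourth above C in G major is F#.
The chord tones are C, F#, A, giving F# diminished.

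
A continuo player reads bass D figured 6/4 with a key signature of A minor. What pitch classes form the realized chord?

D, G, B

A fourth above D in this key is G.
A sixth above D in this key is B.
Together with the bass D, this spells G major in second inversion.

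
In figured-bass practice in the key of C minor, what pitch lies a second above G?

Counting 1 letter step above G lands on A; in C minor, that letter is Ab.

Ab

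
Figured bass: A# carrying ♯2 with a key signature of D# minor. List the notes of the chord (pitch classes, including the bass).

A#, B#, D#, F#

The written figures ♯2 are shorthand for 6/4/2: the 6/4 are implied.
A second above A# in this key is B, raised to B# by the sharp.
A fourth above A# in this key is D#.
A sixth above A# in this key is F#.
Together with the bass A#, this spells B# half-diminished seventh in third inversion.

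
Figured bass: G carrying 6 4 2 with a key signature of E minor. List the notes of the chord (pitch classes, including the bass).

G, A, C, E

A second above G in this key is A.
A fourth above G in this key is C.
A sixth above G in this key is E.
Together with the bass G, this spells A minor seventh in third inversion.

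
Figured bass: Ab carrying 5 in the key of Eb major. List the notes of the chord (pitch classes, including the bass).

Ab, C, Eb

The written figures 5 are shorthand for 5/3: the 3 is implied.
A third above Ab in this key is C.
A fifth above Ab in this key is Eb.
Together with the bass Ab, this spells Ab major in root position.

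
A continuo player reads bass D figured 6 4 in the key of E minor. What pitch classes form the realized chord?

D, G, B

A fourth above D in this key is G.
A sixth above D in this key is B.
Together with the bass D, this spells G major in second inversion.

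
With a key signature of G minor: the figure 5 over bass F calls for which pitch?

Counting 4 letter steps above F lands on C; in G minor, that letter is C.

C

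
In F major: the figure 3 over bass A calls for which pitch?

C

Counting 2 letter steps above A lands on C; in F major, that letter is C.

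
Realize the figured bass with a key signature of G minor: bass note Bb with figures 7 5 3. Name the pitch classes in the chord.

A third above Bb in this key is D.
A fifth above Bb in this key is F.
A seventh above Bb in this key is A.
Together with the bass Bb, this spells Bb major seventh in root position.

Bb, D, F, A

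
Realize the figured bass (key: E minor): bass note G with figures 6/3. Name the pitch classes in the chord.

A third above G in this key is B.
A sixth above G in this key is E.
Together with the bass G, this spells E minor in first inversion.

G, B, E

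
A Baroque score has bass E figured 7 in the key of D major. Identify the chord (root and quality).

E minor seventh

The figures 7 indicate a seventh chord in root position.
In root position the bass is the root, so the root is E.
The chord tones are E, G, B, D, giving E minor seventh.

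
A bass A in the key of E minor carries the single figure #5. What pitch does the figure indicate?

Counting 4 letter steps above A lands on E; in E minor, that letter is E.
The #5 figure raises it a semitone, giving E#.

E#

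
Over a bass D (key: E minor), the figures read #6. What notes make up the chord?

The written figures #6 are shorthand for 6/3: the 3 is implied.
A third above D in this key is F#.
A sixth above D in this key is B, raised to B# by the sharp.

D, F#, B#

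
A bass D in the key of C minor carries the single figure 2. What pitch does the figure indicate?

Counting 1 letter step above D lands on E; in C minor, that letter is Eb.

Eb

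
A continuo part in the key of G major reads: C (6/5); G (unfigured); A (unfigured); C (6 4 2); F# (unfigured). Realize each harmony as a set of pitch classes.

C (6/5/3): C, E, G, A.
G (5/3): G, B, D.
A (5/3): A, C, E.
C (6/4/2): C, D, F#, A.
F# (5/3): F#, A, C.

C, E, G, A | G, B, D | A, C, E | C, D, F#, A | F#, A, C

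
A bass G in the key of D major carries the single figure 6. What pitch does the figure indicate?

Counting 5 letter steps above G lands on E; in D major, that letter is E.

E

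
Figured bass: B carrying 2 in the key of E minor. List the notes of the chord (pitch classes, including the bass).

B, C, E, G

The written figures 2 are shorthand for 6/4/2: the 6/4 are implied.
A second above B in this key is C.
A fourth above B in this key is E.
A sixth above B in this key is G.
Together with the bass B, this spells C major seventh in third inversion.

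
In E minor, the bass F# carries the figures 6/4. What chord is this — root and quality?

The figures 6/4 indicate a triad in second inversion.
In second inversion the root lies a fourth above the bass: a fourth above F# in E minor is B.
The chord tones are F#, B, D, giving B minor.

B minor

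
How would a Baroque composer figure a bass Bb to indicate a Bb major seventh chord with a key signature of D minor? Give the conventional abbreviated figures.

Bb is the root of Bb major seventh, so the chord is in root position.
A seventh chord in root position is figured 7/5/3, conventionally abbreviated 7.

7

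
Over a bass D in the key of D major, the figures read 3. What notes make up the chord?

The written figures 3 are shorthand for 5/3: the 5 is implied.
A third above D in this key is F#.
A fifth above D in this key is A.
Together with the bass D, this spells D major in root position.

D, F#, A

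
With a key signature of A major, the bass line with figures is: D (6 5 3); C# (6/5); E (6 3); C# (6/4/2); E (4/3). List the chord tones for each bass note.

D (6/5/3): D, F#, A, B.
C# (6/5/3): C#, E, G#, A.
E (6/3): E, G#, C#.
C# (6/4/2): C#, D, F#, A.
E (6/4/3): E, G#, A, C#.

D, F#, A, B | C#, E, G#, A | E, G#, C# | C#, D, F#, A | E, G#, A, C#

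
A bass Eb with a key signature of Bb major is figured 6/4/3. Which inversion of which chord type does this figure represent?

Intervals of 6/4/3 above the bass form a seventh chord; the bass is the fifth, so this is second inversion.

seventh chord, second inversion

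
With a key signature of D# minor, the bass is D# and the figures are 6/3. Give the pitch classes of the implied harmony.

A third above D# in this key is F#.
A sixth above D# in this key is B.
Together with the bass D#, this spells B major in first inversion.

D#, F#, B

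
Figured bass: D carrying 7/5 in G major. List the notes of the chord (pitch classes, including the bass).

The written figures 7/5 are shorthand for 7/5/3: the 3 is implied.
A third above D in this key is F#.
A fifth above D in this key is A.
A seventh above D in this key is C.
Together with the bass D, this spells D dominant seventh in root position.

D, F#, A, C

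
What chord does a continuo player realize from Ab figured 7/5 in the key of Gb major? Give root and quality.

Ab minor seventh

The figures 7/5 indicate a seventh chord in root position.
In root position the bass is the root, so the root is Ab.
The chord tones are Ab, Cb, Eb, Gb, giving Ab minor seventh.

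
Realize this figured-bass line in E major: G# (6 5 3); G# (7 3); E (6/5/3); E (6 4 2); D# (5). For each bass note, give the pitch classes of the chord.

G#, B, D#, E | G#, B, D#, F# | E, G#, B, C# | E, F#, A, C# | D#, F#, A

G# (6/5/3): G#, B, D#, E.
G# (7/5/3): G#, B, D#, F#.
E (6/5/3): E, G#, B, C#.
E (6/4/2): E, F#, A, C#.
D# (5/3): D#, F#, A.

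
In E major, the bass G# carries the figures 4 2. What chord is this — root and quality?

A major seventh

The figures 4 2 indicate a seventh chord in third inversion.
In third inversion the root lies a second above the bass: a second above G# in E major is A.
The chord tones are G#, A, C#, E, giving A major seventh.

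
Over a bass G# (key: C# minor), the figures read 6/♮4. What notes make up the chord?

G#, C, E

A fourth above G# in this key is C#, made natural (C) by the ♮ figure.
A sixth above G# in this key is E.
Together with the bass G#, this spells C augmented in second inversion.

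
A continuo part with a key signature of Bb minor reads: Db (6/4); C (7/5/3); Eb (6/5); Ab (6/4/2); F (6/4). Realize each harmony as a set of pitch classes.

Db, Gb, Bb | C, Eb, Gb, Bb | Eb, Gb, Bb, C | Ab, Bb, Db, F | F, Bb, Db

Db (6/4): Db, Gb, Bb.
C (7/5/3): C, Eb, Gb, Bb.
Eb (6/5/3): Eb, Gb, Bb, C.
Ab (6/4/2): Ab, Bb, Db, F.
F (6/4): F, Bb, Db.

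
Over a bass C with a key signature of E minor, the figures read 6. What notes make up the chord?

The written figures 6 are shorthand for 6/3: the 3 is implied.
A third above C in this key is E.
A sixth above C in this key is A.
Together with the bass C, this spells A minor in first inversion.

C, E, A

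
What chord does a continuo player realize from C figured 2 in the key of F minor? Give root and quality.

The figures 2 indicate a seventh chord in third inversion.
In third inversion the root lies a second above the bass: a second above C in F minor is Db.
The chord tones are C, Db, F, Ab, giving Db major seventh.

Db major seventh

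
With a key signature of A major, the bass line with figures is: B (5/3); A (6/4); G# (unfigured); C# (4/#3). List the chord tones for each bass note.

B, D, F# | A, D, F# | G#, B, D | C#, E#, F#, A

B (5/3): B, D, F#.
A (6/4): A, D, F#.
G# (5/3): G#, B, D.
C# (6/4/#3): C#, E#, F#, A.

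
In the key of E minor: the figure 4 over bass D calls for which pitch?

Counting 3 letter steps above D lands on G; in E minor, that letter is G.

G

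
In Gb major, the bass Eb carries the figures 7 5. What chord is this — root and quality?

Eb minor seventh

The figures 7 5 indicate a seventh chord in root position.
In root position the bass is the root, so the root is Eb.
The chord tones are Eb, Gb, Bb, Db, giving Eb minor seventh.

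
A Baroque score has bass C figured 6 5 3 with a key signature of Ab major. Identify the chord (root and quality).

Ab major seventh

The figures 6 5 3 indicate a seventh chord in first inversion.
In first inversion the root lies a sixth above the bass: a sixth above C in Ab major is Ab.
The chord tones are C, Eb, G, Ab, giving Ab major seventh.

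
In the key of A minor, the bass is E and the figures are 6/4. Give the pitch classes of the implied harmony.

E, A, C

A fourth above E in this key is A.
A sixth above E in this key is C.
Together with the bass E, this spells A minor in second inversion.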